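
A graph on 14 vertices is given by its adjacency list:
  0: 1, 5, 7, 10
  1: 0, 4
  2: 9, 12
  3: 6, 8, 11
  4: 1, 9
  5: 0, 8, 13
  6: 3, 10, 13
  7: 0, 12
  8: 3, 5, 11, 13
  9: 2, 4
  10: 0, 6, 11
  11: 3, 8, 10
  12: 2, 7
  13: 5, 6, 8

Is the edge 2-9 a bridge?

After removing 2-9, the path 2-12-7-0-1-4-9 still connects them, so the edge is not a bridge.

No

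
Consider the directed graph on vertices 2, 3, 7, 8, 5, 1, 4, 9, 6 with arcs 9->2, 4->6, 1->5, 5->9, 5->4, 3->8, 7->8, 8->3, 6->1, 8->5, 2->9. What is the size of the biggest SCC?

4

{1, 4, 5, 6} are all mutually reachable — one SCC of size 4.
{2, 9} are all mutually reachable — one SCC of size 2.
{3, 8} are all mutually reachable — one SCC of size 2.
{7} is an SCC by itself.
The largest has 4 vertices.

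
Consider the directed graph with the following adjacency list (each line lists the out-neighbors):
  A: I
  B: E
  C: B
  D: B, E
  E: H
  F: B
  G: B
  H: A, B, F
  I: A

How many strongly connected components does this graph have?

5

{B, E, F, H} are all mutually reachable — one SCC of size 4.
{A, I} are all mutually reachable — one SCC of size 2.
{G} is an SCC by itself.
{C} is an SCC by itself.
{D} is an SCC by itself.
That gives 5 strongly connected components.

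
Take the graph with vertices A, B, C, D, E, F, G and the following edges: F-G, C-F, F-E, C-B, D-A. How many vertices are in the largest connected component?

5

Starting from A we can reach A, D. That is one component of size 2.
Starting from B we can reach B, C, E, F, G. That is one component of size 5.
The largest has 5 vertices.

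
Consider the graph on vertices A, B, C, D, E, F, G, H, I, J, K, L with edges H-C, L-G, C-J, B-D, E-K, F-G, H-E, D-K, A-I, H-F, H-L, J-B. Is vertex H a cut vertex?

Yes

Deleting H raises the number of components from 2 to 3, so H is a cut vertex.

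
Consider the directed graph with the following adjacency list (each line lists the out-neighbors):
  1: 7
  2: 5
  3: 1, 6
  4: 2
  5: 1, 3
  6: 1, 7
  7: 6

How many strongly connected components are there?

5

{1, 6, 7} are all mutually reachable — one SCC of size 3.
{3} is an SCC by itself.
{2} is an SCC by itself.
{5} is an SCC by itself.
{4} is an SCC by itself.
That gives 5 strongly connected components.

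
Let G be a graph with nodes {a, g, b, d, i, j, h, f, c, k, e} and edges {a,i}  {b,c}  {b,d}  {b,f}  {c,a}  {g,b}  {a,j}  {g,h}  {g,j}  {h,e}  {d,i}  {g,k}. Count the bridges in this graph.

The edges on the cycle b-c-a-i-d-b are not bridges since each lies on that cycle.
But removing b-f disconnects b from f; removing h-e disconnects h from e; removing k-g disconnects k from g; removing h-g disconnects h from g — these are bridges.
That makes 4 bridges.

4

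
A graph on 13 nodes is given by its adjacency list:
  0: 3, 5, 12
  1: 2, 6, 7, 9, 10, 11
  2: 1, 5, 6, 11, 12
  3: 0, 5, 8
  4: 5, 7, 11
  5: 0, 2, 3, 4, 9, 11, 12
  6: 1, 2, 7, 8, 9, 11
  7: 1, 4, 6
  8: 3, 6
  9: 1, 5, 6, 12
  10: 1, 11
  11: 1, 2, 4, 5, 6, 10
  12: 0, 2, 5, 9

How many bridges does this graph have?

0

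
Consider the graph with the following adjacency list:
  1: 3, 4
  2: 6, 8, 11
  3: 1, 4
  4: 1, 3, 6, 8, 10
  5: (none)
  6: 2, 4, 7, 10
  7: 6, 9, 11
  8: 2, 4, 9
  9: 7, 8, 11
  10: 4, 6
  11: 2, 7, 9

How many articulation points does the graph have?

1

Removing 4 increases the component count from 2 to 3, so 4 is a cut vertex.
By contrast removing 6 leaves 2 components; it is not a cut vertex. No other vertex is a cut vertex either.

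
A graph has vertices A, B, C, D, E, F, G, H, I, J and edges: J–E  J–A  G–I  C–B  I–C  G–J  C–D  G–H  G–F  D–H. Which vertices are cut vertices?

C, G, J

Removing C increases the component count from 1 to 2, so C is a cut vertex.
Removing G increases the component count from 1 to 3, so G is a cut vertex.
Removing J increases the component count from 1 to 3, so J is a cut vertex.
By contrast removing H leaves 1 component; it is not a cut vertex. No other vertex is a cut vertex either.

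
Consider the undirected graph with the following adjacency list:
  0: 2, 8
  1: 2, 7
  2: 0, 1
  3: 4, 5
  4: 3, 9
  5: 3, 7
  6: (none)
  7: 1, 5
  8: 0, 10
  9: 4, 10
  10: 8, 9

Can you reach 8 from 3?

Yes

From 3 we can reach 0, 1, 2, 3, 4, 5, 7, 8, 9, 10, which includes 8.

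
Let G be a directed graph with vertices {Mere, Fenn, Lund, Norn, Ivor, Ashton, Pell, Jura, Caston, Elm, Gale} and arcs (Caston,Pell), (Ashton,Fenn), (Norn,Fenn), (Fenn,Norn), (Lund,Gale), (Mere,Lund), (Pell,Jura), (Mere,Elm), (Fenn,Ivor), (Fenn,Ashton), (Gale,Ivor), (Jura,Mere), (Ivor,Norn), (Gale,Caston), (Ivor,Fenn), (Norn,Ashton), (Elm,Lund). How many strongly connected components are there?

2

{Elm, Gale, Jura, Lund, Mere, Pell, Caston} are all mutually reachable — one SCC of size 7.
{Fenn, Ivor, Norn, Ashton} are all mutually reachable — one SCC of size 4.
That gives 2 strongly connected components.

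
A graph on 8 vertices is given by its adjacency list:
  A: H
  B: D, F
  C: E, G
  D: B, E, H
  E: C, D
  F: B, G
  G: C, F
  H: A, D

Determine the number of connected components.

Starting from A we can reach A, B, C, D, E, F, G, H. That is one component of size 8.
Total: 1 component.

1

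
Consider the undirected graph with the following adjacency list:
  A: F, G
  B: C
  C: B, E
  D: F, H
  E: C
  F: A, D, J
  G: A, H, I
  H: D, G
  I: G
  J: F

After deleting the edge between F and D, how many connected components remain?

2

F and D are still connected via F-A-G-H-D, so the component count stays at 2.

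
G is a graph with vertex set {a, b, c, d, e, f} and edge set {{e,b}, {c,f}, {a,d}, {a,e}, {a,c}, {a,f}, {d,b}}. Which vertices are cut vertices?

a

Removing a increases the component count from 1 to 2, so a is a cut vertex.
By contrast removing c leaves 1 component; it is not a cut vertex. No other vertex is a cut vertex either.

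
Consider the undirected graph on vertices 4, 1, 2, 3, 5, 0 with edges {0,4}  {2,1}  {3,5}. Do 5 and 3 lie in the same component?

Yes

From 5 we can reach 3, 5, which includes 3.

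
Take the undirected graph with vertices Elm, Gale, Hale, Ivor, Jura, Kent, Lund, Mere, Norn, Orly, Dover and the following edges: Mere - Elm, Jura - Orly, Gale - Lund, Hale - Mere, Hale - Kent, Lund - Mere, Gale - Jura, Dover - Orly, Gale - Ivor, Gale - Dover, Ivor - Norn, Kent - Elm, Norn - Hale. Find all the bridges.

none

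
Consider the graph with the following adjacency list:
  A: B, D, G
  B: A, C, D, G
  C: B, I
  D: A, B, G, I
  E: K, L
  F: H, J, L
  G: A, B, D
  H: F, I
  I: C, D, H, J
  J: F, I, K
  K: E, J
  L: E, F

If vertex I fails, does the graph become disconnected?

Deleting I raises the number of components from 1 to 2, so I is a cut vertex.

Yes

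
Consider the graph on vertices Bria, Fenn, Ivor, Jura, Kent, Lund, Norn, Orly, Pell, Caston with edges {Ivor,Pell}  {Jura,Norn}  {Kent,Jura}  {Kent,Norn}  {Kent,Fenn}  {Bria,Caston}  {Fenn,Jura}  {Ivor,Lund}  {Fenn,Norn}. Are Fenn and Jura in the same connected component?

From Fenn we can reach Fenn, Jura, Kent, Norn, which includes Jura.

Yes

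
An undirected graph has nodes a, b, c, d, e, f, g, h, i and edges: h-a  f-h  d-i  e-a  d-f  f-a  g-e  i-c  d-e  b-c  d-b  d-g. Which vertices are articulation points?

Removing d increases the component count from 1 to 2, so d is a cut vertex.
By contrast removing i leaves 1 component; it is not a cut vertex. No other vertex is a cut vertex either.

d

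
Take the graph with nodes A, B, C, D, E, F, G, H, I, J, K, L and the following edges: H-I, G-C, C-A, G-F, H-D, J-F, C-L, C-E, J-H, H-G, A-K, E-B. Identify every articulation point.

Removing A increases the component count from 1 to 2, so A is a cut vertex.
Removing C increases the component count from 1 to 4, so C is a cut vertex.
Removing E increases the component count from 1 to 2, so E is a cut vertex.
Likewise G, H are cut vertices.
By contrast removing L leaves 1 component; it is not a cut vertex. No other vertex is a cut vertex either.

A, C, E, G, H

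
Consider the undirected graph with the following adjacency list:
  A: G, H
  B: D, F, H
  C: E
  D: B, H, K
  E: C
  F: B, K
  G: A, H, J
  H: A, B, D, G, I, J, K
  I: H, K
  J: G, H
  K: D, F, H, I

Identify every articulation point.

H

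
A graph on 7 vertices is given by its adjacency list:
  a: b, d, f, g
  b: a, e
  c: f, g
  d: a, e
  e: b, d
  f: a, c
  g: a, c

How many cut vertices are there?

Removing a increases the component count from 1 to 2, so a is a cut vertex.
By contrast removing g leaves 1 component; it is not a cut vertex. No other vertex is a cut vertex either.

1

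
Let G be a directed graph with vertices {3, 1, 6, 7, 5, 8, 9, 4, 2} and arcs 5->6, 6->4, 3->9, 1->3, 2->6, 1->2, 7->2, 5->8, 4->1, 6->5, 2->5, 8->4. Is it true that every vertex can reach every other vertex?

There is no directed path from 9 to 7, so the graph is not strongly connected.

No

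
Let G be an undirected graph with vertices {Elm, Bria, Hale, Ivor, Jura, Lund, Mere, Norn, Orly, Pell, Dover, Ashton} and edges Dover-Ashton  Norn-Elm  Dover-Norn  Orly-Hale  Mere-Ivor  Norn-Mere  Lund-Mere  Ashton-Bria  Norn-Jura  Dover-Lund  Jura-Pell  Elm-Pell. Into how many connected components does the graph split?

2

Starting from Hale we can reach Hale, Orly. That is one component of size 2.
Starting from Elm we can reach Elm, Bria, Ivor, Jura, Lund, Mere, Norn, Pell, Dover, Ashton. That is one component of size 10.
Total: 2 components.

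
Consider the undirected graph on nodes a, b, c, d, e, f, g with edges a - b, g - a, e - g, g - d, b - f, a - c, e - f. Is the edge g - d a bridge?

Yes

Removing g - d leaves no path between g and d: the component count goes from 1 to 2. So it is a bridge.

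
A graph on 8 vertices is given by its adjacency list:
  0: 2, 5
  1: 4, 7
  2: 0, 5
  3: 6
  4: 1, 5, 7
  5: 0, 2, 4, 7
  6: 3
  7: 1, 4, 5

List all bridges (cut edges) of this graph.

3-6

The edges on the cycle 5-2-0-5 are not bridges since each lies on that cycle.
But removing 3-6 disconnects 3 from 6 — this is a bridge.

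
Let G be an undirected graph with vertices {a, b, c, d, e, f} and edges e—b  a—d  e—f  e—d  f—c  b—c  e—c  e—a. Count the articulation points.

1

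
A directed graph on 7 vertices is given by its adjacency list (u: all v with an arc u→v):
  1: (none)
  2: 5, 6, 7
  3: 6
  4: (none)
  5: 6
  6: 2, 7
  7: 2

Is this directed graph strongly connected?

No

There is no directed path from 1 to 5, so the graph is not strongly connected.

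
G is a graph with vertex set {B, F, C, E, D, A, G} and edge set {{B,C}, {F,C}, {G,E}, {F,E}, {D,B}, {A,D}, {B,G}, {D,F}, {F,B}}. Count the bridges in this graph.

1

The edges on the cycle D-F-E-G-B-D are not bridges since each lies on that cycle.
But removing D—A disconnects D from A — this is a bridge.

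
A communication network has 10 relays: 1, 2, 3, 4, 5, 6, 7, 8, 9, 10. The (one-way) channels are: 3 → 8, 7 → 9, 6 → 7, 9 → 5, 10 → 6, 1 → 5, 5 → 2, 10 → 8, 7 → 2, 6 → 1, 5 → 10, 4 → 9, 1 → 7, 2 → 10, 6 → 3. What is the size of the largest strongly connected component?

7

{1, 2, 5, 6, 7, 9, 10} are all mutually reachable — one SCC of size 7.
{8} is an SCC by itself.
{3} is an SCC by itself.
{4} is an SCC by itself.
The largest has 7 vertices.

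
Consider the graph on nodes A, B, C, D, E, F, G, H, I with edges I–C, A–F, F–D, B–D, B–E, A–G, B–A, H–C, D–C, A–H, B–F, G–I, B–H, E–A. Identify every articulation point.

none

Removing C, for instance, still leaves 1 component. No single vertex removal increases the component count — the graph has no articulation points.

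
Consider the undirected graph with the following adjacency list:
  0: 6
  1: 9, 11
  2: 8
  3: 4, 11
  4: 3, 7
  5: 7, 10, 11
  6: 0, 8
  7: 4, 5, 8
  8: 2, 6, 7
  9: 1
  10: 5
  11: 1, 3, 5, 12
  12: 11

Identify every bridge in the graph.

0-6, 1-11, 1-9, 10-5, 11-12, 2-8, 6-8, 7-8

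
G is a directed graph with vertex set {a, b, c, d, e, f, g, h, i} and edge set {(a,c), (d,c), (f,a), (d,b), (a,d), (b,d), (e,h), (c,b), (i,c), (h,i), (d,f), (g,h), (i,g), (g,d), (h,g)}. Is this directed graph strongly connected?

There is no directed path from i to e, so the graph is not strongly connected.

No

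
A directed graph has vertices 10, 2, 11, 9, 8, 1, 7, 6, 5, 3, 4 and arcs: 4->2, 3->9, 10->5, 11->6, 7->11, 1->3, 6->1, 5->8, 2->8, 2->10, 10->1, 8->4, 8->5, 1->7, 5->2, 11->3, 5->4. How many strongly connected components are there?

4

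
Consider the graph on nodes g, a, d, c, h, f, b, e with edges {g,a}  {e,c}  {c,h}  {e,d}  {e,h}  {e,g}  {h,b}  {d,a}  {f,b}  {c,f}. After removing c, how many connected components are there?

1

With c gone, the remaining components are: {a, b, d, e, f, g, h}.
That is 1 component.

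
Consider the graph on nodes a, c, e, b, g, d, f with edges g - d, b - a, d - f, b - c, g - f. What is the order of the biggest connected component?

e is isolated — a component by itself.
Starting from a we can reach a, b, c. That is one component of size 3.
Starting from d we can reach d, f, g. That is one component of size 3.
The largest has 3 vertices.

3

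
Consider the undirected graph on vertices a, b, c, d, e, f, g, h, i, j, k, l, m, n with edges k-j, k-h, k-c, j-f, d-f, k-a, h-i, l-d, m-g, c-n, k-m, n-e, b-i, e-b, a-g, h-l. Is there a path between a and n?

Yes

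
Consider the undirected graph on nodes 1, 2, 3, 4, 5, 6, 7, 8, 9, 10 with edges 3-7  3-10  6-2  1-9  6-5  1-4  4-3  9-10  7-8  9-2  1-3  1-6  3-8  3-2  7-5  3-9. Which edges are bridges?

The edges on the cycle 1-6-2-3-4-1 are not bridges since each lies on that cycle.
Every edge lies on some cycle, so there are no bridges.

none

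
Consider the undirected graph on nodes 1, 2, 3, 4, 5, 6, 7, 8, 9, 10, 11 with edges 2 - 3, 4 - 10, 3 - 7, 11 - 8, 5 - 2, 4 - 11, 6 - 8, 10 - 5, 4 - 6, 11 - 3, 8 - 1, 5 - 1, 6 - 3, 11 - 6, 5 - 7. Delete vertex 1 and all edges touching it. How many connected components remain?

2

With 1 gone, the remaining components are: {9}; {2, 3, 4, 5, 6, 7, 8, 10, 11}.
That is 2 components.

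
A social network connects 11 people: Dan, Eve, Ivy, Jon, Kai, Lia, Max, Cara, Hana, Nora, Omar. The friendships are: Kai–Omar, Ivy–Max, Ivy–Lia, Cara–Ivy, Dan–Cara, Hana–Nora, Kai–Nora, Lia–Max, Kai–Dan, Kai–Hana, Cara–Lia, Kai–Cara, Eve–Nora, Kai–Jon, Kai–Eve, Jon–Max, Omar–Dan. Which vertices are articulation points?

Kai

Removing Kai increases the component count from 1 to 2, so Kai is a cut vertex.
By contrast removing Dan leaves 1 component; it is not a cut vertex. No other vertex is a cut vertex either.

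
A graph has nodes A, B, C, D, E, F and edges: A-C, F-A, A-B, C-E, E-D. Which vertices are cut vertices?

A, C, E

Removing A increases the component count from 1 to 3, so A is a cut vertex.
Removing C increases the component count from 1 to 2, so C is a cut vertex.
Removing E increases the component count from 1 to 2, so E is a cut vertex.
By contrast removing F leaves 1 component; it is not a cut vertex. No other vertex is a cut vertex either.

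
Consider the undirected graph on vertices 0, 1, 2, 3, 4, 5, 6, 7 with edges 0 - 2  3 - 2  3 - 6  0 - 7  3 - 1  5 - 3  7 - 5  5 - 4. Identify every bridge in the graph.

1-3, 3-6, 4-5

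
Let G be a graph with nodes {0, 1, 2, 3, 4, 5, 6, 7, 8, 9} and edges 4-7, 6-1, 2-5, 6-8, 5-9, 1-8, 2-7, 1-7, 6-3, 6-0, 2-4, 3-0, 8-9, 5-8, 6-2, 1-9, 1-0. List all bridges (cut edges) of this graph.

The edges on the cycle 6-2-5-8-1-6 are not bridges since each lies on that cycle.
Every edge lies on some cycle, so there are no bridges.

none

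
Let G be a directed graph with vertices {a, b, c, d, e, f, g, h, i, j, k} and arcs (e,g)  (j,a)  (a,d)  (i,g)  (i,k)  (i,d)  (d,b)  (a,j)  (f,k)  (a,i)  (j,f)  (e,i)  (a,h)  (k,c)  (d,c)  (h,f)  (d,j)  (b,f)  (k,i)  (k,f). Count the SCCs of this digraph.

{a, b, d, f, h, i, j, k} are all mutually reachable — one SCC of size 8.
{c} is an SCC by itself.
{e} is an SCC by itself.
{g} is an SCC by itself.
That gives 4 strongly connected components.

4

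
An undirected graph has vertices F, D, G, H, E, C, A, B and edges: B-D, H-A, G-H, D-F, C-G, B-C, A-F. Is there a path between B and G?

From B we can reach A, B, C, D, F, G, H, which includes G.

Yes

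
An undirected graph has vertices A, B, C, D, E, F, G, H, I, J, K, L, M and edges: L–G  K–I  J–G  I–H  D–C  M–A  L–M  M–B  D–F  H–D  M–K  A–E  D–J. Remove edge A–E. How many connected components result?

2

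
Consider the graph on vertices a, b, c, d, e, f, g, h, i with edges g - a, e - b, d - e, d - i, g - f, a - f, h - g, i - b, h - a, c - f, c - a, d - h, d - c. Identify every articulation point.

d

Removing d increases the component count from 1 to 2, so d is a cut vertex.
By contrast removing e leaves 1 component; it is not a cut vertex. No other vertex is a cut vertex either.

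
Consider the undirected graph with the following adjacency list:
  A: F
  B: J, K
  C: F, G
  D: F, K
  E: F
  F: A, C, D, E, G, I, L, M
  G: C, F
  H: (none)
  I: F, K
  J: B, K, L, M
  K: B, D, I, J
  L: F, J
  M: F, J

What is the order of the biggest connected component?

H is isolated — a component by itself.
Starting from A we can reach A, B, C, D, E, F, G, I, J, K, L, M. That is one component of size 12.
The largest has 12 vertices.

12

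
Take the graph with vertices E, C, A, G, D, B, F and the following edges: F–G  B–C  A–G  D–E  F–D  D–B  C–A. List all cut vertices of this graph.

Removing D increases the component count from 1 to 2, so D is a cut vertex.
By contrast removing B leaves 1 component; it is not a cut vertex. No other vertex is a cut vertex either.

D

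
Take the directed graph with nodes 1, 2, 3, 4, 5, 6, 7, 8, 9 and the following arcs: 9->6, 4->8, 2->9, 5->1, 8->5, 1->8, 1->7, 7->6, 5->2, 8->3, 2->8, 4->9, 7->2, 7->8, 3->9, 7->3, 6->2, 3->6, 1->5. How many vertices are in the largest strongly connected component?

{1, 2, 3, 5, 6, 7, 8, 9} are all mutually reachable — one SCC of size 8.
{4} is an SCC by itself.
The largest has 8 vertices.

8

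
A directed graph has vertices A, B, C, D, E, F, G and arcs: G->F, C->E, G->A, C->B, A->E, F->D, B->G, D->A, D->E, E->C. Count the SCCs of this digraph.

1

{A, B, C, D, E, F, G} are all mutually reachable — one SCC of size 7.
That gives 1 strongly connected component.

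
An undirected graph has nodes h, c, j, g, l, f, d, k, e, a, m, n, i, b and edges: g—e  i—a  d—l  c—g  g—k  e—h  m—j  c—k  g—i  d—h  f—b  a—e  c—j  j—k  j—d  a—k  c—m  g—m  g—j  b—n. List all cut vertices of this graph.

b, d

Removing b increases the component count from 2 to 3, so b is a cut vertex.
Removing d increases the component count from 2 to 3, so d is a cut vertex.
By contrast removing e leaves 2 components; it is not a cut vertex. No other vertex is a cut vertex either.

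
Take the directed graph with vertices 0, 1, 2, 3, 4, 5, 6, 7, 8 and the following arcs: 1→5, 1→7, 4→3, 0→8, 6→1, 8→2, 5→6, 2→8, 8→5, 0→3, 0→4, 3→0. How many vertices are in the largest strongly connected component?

{0, 3, 4} are all mutually reachable — one SCC of size 3.
{1, 5, 6} are all mutually reachable — one SCC of size 3.
{2, 8} are all mutually reachable — one SCC of size 2.
{7} is an SCC by itself.
The largest has 3 vertices.

3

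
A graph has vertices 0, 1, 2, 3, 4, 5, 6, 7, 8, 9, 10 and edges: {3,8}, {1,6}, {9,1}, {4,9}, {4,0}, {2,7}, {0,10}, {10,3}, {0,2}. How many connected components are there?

2

5 is isolated — a component by itself.
Starting from 0 we can reach 0, 1, 2, 3, 4, 6, 7, 8, 9, 10. That is one component of size 10.
Total: 2 components.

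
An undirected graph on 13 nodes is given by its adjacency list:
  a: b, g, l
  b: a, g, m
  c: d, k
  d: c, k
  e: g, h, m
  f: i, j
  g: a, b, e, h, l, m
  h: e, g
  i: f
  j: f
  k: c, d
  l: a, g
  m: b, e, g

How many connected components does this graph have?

Starting from f we can reach f, i, j. That is one component of size 3.
Starting from c we can reach c, d, k. That is one component of size 3.
Starting from a we can reach a, b, e, g, h, l, m. That is one component of size 7.
Total: 3 components.

3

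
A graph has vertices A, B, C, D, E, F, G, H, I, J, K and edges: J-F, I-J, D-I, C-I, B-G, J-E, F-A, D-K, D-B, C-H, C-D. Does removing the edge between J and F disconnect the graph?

Yes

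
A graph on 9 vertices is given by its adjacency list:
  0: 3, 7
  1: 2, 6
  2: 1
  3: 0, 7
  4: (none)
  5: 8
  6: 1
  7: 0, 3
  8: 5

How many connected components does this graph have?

4 is isolated — a component by itself.
Starting from 5 we can reach 5, 8. That is one component of size 2.
Starting from 1 we can reach 1, 2, 6. That is one component of size 3.
Starting from 0 we can reach 0, 3, 7. That is one component of size 3.
Total: 4 components.

4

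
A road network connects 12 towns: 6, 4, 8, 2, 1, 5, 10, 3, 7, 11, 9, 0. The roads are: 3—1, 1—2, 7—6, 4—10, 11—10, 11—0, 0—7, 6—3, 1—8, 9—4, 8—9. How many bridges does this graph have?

The edges on the cycle 11-0-7-6-3-1-8-9-4-10-11 are not bridges since each lies on that cycle.
But removing 2—1 disconnects 2 from 1 — this is a bridge.

1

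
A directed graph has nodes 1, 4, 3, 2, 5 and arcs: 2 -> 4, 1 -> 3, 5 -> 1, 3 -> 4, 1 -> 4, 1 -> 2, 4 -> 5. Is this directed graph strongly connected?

From 4 we can reach every vertex (1, 2, 3, 4, 5), and every vertex can reach 4 (1, 2, 3, 4, 5). So the whole graph is one strongly connected component.

Yes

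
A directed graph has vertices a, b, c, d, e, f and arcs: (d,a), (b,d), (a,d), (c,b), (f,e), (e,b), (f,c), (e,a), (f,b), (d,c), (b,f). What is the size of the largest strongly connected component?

6

{a, b, c, d, e, f} are all mutually reachable — one SCC of size 6.
The largest has 6 vertices.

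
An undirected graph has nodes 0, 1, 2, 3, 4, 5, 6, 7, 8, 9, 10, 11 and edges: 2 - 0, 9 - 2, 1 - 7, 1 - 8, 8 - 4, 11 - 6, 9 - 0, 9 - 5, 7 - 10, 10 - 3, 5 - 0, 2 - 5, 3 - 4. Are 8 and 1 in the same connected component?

Yes

From 8 we can reach 1, 3, 4, 7, 8, 10, which includes 1.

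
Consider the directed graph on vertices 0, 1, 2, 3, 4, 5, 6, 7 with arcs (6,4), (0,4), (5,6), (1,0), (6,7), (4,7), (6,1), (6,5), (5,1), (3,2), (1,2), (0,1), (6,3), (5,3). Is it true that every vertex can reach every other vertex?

There is no directed path from 7 to 6, so the graph is not strongly connected.

No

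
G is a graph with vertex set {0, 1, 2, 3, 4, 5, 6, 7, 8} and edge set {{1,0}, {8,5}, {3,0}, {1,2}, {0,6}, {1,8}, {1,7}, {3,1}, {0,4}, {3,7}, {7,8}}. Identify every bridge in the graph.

The edges on the cycle 3-1-8-7-3 are not bridges since each lies on that cycle.
But removing 8—5 disconnects 8 from 5; removing 4—0 disconnects 4 from 0; removing 0—6 disconnects 0 from 6; removing 1—2 disconnects 1 from 2 — these are bridges.

0-4, 0-6, 1-2, 5-8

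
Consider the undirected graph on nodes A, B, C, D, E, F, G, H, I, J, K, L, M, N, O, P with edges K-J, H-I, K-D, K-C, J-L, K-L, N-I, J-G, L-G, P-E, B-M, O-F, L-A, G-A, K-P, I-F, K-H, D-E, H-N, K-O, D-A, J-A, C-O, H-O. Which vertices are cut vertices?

Removing K increases the component count from 2 to 3, so K is a cut vertex.
By contrast removing F leaves 2 components; it is not a cut vertex. No other vertex is a cut vertex either.

K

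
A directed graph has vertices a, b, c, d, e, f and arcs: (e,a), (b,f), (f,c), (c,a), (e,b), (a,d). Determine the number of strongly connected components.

6

{c} is an SCC by itself.
{b} is an SCC by itself.
{f} is an SCC by itself.
{d} is an SCC by itself.
{a} is an SCC by itself.
(and 1 more singleton SCC)
That gives 6 strongly connected components.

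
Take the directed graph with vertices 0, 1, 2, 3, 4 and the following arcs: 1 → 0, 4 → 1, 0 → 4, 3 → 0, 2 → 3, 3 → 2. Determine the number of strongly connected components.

2

{0, 1, 4} are all mutually reachable — one SCC of size 3.
{2, 3} are all mutually reachable — one SCC of size 2.
That gives 2 strongly connected components.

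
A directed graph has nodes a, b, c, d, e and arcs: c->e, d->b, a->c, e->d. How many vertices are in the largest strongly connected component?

1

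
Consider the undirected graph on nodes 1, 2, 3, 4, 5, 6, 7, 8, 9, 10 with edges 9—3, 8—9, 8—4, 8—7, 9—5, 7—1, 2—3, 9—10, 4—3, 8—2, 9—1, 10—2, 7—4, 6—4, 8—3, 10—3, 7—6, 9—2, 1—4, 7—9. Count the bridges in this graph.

The edges on the cycle 8-7-9-10-2-8 are not bridges since each lies on that cycle.
But removing 5—9 disconnects 5 from 9 — this is a bridge.

1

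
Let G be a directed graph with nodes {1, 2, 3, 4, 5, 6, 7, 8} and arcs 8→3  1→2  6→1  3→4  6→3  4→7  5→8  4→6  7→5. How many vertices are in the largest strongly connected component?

6

{3, 4, 5, 6, 7, 8} are all mutually reachable — one SCC of size 6.
{2} is an SCC by itself.
{1} is an SCC by itself.
The largest has 6 vertices.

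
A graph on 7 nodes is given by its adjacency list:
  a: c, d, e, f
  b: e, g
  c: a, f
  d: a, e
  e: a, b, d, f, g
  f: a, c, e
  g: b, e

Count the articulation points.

Removing e increases the component count from 1 to 2, so e is a cut vertex.
By contrast removing d leaves 1 component; it is not a cut vertex. No other vertex is a cut vertex either.

1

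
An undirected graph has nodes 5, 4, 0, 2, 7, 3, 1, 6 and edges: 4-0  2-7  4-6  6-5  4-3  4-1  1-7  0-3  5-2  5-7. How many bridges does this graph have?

The edges on the cycle 4-0-3-4 are not bridges since each lies on that cycle.
Every edge lies on some cycle, so there are no bridges.

0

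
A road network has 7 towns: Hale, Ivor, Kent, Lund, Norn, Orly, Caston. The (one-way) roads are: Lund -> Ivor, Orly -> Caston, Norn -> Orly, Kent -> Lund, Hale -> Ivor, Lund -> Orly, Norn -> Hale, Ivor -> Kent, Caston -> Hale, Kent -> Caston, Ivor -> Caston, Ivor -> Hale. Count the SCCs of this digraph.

{Hale, Ivor, Kent, Lund, Orly, Caston} are all mutually reachable — one SCC of size 6.
{Norn} is an SCC by itself.
That gives 2 strongly connected components.

2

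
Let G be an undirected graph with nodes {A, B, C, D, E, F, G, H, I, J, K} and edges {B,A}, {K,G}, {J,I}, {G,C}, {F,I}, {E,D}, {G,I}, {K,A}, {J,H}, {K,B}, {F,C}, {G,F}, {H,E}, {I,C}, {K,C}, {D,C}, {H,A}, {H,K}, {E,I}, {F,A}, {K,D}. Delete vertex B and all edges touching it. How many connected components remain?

1

With B gone, the remaining components are: {A, C, D, E, F, G, H, I, J, K}.
That is 1 component.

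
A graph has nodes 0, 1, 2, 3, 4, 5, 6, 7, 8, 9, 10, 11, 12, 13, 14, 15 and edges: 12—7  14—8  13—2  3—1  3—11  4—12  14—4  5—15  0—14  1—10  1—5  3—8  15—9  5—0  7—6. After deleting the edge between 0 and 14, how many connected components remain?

2

0 and 14 are still connected via 0-5-1-3-8-14, so the component count stays at 2.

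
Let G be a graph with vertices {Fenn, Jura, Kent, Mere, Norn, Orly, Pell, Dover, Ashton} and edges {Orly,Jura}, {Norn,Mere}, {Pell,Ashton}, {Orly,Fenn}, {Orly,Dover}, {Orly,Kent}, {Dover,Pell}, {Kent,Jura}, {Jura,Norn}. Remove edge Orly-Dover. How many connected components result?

Before removal there is 1 component.
Orly-Dover is a bridge — removing it separates Orly's side from Dover's side.
After removal: 2 components.

2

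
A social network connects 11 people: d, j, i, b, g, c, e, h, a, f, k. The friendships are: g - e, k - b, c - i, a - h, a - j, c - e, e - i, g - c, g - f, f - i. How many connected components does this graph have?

4

d is isolated — a component by itself.
Starting from b we can reach b, k. That is one component of size 2.
Starting from a we can reach a, h, j. That is one component of size 3.
Starting from c we can reach c, e, f, g, i. That is one component of size 5.
Total: 4 components.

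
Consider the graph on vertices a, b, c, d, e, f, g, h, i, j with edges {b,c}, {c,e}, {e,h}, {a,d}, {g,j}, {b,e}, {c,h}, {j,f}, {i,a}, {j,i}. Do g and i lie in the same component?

Yes

From g we can reach a, d, f, g, i, j, which includes i.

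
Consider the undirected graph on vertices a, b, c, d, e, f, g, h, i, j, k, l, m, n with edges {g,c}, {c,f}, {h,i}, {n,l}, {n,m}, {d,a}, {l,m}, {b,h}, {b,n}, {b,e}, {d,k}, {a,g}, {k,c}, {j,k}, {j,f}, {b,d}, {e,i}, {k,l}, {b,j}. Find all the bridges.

none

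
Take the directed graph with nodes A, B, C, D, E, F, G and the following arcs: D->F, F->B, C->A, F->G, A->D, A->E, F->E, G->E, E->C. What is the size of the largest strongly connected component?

6

{A, C, D, E, F, G} are all mutually reachable — one SCC of size 6.
{B} is an SCC by itself.
The largest has 6 vertices.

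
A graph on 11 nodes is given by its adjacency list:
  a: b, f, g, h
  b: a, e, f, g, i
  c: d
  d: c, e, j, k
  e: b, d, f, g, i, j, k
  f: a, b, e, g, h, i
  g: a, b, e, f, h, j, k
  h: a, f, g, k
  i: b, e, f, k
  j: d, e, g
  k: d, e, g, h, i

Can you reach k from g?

Yes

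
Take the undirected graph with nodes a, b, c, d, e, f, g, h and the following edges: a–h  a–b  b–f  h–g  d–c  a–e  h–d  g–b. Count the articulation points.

Removing a increases the component count from 1 to 2, so a is a cut vertex.
Removing b increases the component count from 1 to 2, so b is a cut vertex.
Removing d increases the component count from 1 to 2, so d is a cut vertex.
Likewise h is a cut vertex.
By contrast removing g leaves 1 component; it is not a cut vertex. No other vertex is a cut vertex either.

4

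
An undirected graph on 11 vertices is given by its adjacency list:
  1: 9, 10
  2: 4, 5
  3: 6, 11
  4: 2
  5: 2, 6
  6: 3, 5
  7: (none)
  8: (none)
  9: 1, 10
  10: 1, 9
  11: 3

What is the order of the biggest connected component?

8 is isolated — a component by itself.
7 is isolated — a component by itself.
Starting from 1 we can reach 1, 9, 10. That is one component of size 3.
Starting from 2 we can reach 2, 3, 4, 5, 6, 11. That is one component of size 6.
The largest has 6 vertices.

6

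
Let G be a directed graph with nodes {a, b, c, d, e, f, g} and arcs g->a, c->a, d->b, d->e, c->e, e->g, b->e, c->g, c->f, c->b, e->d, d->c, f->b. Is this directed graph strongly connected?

There is no directed path from a to d, so the graph is not strongly connected.

No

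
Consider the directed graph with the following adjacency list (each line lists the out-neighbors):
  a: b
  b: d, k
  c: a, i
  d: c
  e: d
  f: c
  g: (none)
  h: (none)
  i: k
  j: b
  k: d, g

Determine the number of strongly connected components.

{a, b, c, d, i, k} are all mutually reachable — one SCC of size 6.
{h} is an SCC by itself.
{j} is an SCC by itself.
{g} is an SCC by itself.
{f} is an SCC by itself.
(and 1 more singleton SCC)
That gives 6 strongly connected components.

6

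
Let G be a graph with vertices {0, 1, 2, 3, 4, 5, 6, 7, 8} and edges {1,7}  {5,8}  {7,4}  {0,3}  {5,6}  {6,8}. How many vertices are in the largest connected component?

3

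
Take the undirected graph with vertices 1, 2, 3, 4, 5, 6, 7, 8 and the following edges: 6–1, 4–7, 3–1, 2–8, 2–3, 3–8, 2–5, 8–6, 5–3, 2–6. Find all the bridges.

The edges on the cycle 2-5-3-2 are not bridges since each lies on that cycle.
But removing 4–7 disconnects 4 from 7 — this is a bridge.

4-7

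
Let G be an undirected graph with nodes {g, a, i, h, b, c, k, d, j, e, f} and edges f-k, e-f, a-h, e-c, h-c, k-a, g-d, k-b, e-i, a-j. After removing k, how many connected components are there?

3

With k gone, the remaining components are: {b}; {d, g}; {a, c, e, f, h, i, j}.
That is 3 components.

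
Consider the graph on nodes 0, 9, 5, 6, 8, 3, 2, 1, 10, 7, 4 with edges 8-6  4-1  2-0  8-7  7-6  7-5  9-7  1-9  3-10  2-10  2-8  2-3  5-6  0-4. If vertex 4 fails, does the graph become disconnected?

No

Deleting 4 leaves 1 component (was 1) (its neighbors 0, 1 remain connected to each other), so 4 is not a cut vertex.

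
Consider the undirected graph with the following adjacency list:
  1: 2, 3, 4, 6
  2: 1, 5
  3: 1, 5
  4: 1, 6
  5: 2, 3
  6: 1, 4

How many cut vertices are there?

Removing 1 increases the component count from 1 to 2, so 1 is a cut vertex.
By contrast removing 5 leaves 1 component; it is not a cut vertex. No other vertex is a cut vertex either.

1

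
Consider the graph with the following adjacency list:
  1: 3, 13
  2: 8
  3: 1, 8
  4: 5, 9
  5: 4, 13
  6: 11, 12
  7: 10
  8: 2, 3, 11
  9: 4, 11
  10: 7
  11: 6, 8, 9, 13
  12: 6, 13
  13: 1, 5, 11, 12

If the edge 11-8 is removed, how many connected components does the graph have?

11 and 8 are still connected via 11-13-1-3-8, so the component count stays at 2.

2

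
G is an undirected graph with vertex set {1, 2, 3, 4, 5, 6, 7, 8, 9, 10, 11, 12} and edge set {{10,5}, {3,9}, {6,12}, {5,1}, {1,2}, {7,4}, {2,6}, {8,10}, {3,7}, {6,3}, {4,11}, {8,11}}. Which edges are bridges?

The edges on the cycle 8-10-5-1-2-6-3-7-4-11-8 are not bridges since each lies on that cycle.
But removing 9—3 disconnects 9 from 3; removing 12—6 disconnects 12 from 6 — these are bridges.

12-6, 3-9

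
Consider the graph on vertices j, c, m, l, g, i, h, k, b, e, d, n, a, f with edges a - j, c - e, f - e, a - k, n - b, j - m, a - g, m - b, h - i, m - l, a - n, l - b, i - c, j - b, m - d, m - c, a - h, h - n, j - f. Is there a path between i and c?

Yes

From i we can reach a, b, c, d, e, f, g, h, i, j, k, l, m, n, which includes c.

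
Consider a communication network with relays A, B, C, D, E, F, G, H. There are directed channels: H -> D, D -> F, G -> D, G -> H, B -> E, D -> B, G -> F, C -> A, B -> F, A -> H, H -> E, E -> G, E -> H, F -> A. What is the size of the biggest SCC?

7

{A, B, D, E, F, G, H} are all mutually reachable — one SCC of size 7.
{C} is an SCC by itself.
The largest has 7 vertices.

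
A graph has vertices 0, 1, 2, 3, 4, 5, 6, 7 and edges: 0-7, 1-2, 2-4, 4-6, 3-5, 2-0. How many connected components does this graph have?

Starting from 3 we can reach 3, 5. That is one component of size 2.
Starting from 0 we can reach 0, 1, 2, 4, 6, 7. That is one component of size 6.
Total: 2 components.

2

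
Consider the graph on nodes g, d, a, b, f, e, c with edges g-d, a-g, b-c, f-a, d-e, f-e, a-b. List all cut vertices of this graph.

Removing a increases the component count from 1 to 2, so a is a cut vertex.
Removing b increases the component count from 1 to 2, so b is a cut vertex.
By contrast removing g leaves 1 component; it is not a cut vertex. No other vertex is a cut vertex either.

a, b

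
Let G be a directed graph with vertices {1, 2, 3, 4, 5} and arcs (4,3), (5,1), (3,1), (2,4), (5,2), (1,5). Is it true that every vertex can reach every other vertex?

Yes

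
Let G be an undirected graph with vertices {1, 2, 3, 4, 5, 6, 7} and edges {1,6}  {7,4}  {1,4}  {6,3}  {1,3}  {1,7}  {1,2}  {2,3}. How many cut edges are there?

0

The edges on the cycle 1-7-4-1 are not bridges since each lies on that cycle.
Every edge lies on some cycle, so there are no bridges.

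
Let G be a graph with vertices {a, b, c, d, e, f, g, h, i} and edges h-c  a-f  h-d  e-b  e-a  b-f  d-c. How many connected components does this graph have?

g is isolated — a component by itself.
i is isolated — a component by itself.
Starting from c we can reach c, d, h. That is one component of size 3.
Starting from a we can reach a, b, e, f. That is one component of size 4.
Total: 4 components.

4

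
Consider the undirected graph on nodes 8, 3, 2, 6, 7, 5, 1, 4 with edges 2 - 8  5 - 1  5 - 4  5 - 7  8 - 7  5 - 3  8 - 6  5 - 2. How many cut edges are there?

The edges on the cycle 5-2-8-7-5 are not bridges since each lies on that cycle.
But removing 5 - 4 disconnects 5 from 4; removing 8 - 6 disconnects 8 from 6; removing 5 - 3 disconnects 5 from 3; removing 5 - 1 disconnects 5 from 1 — these are bridges.
That makes 4 bridges.

4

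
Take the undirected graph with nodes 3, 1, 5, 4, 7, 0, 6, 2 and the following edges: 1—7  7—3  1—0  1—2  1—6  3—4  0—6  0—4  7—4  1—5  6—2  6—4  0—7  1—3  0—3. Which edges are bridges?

1-5

The edges on the cycle 1-0-7-3-4-6-1 are not bridges since each lies on that cycle.
But removing 5—1 disconnects 5 from 1 — this is a bridge.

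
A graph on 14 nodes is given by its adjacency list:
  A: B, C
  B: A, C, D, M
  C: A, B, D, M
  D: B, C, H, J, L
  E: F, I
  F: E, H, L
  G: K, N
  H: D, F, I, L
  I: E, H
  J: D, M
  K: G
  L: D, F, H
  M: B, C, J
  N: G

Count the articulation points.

2

Removing D increases the component count from 2 to 3, so D is a cut vertex.
Removing G increases the component count from 2 to 3, so G is a cut vertex.
By contrast removing B leaves 2 components; it is not a cut vertex. No other vertex is a cut vertex either.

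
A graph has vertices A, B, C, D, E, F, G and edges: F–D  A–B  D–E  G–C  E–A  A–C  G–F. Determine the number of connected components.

Starting from A we can reach A, B, C, D, E, F, G. That is one component of size 7.
Total: 1 component.

1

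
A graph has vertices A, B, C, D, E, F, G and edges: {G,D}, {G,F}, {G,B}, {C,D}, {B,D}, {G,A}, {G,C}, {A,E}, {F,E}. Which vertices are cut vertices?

Removing G increases the component count from 1 to 2, so G is a cut vertex.
By contrast removing D leaves 1 component; it is not a cut vertex. No other vertex is a cut vertex either.

G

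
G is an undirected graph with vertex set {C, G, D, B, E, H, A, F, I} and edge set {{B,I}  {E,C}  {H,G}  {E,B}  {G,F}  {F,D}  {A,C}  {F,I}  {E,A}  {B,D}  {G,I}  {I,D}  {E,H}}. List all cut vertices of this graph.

E

Removing E increases the component count from 1 to 2, so E is a cut vertex.
By contrast removing D leaves 1 component; it is not a cut vertex. No other vertex is a cut vertex either.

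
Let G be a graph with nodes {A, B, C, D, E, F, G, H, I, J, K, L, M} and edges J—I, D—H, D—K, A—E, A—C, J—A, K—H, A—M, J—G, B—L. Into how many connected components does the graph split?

F is isolated — a component by itself.
Starting from B we can reach B, L. That is one component of size 2.
Starting from D we can reach D, H, K. That is one component of size 3.
Starting from A we can reach A, C, E, G, I, J, M. That is one component of size 7.
Total: 4 components.

4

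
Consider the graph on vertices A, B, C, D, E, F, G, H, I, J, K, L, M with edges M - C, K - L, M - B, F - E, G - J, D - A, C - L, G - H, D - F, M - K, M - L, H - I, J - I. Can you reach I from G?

Yes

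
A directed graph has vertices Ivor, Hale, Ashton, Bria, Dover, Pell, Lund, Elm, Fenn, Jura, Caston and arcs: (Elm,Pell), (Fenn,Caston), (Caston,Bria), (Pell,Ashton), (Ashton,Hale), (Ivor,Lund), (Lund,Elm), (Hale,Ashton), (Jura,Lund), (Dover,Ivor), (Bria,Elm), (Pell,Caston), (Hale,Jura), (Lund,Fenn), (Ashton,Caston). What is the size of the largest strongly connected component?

{Elm, Bria, Fenn, Hale, Jura, Lund, Pell, Ashton, Caston} are all mutually reachable — one SCC of size 9.
{Dover} is an SCC by itself.
{Ivor} is an SCC by itself.
The largest has 9 vertices.

9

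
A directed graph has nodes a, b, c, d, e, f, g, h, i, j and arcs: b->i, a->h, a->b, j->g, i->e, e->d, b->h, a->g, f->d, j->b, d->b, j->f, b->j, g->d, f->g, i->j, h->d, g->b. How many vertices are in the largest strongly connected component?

{b, d, e, f, g, h, i, j} are all mutually reachable — one SCC of size 8.
{c} is an SCC by itself.
{a} is an SCC by itself.
The largest has 8 vertices.

8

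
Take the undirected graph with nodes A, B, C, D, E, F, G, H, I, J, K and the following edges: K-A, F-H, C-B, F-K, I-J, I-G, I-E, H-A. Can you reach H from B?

The component containing B is {B, C}, and H is not in it.

No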